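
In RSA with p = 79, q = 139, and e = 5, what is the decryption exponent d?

2153

φ(n) = (p−1)(q−1) = 78·138 = 10764.
Need d with 5·d ≡ 1 (mod 10764). Apply the extended Euclidean algorithm:
10764 = 2152*5 + 4
5 = 1*4 + 1
4 = 4*1 + 0
Back-substitute:
1 = 5 − 4
1 = −10764 + 2153·5
So 5·2153 ≡ 1 (mod 10764), hence d = 2153.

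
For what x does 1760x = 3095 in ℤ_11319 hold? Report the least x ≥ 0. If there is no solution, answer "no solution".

no solution

gcd(1760, 11319):
11319 = 6·1760 + 759
1760 = 2·759 + 242
759 = 3·242 + 33
242 = 7·33 + 11
33 = 3·11 + 0
gcd = 11, but 11 ∤ 3095, so the congruence has no solution.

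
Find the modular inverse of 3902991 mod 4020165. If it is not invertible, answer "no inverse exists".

Compute gcd(3902991, 4020165):
4020165 = 1×3902991 + 117174
3902991 = 33×117174 + 36249
117174 = 3×36249 + 8427
36249 = 4×8427 + 2541
8427 = 3×2541 + 804
2541 = 3×804 + 129
804 = 6×129 + 30
129 = 4×30 + 9
30 = 3×9 + 3
9 = 3×3 + 0
gcd(3902991, 4020165) = 3 ≠ 1, so 3902991 has no multiplicative inverse modulo 4020165.

no inverse exists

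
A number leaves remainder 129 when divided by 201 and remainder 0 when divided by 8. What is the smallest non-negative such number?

Write x = 129 + 201·k. Then 201·k ≡ 0 − 129 ≡ 7 (mod 8).
Need 201⁻¹ mod 8. Extended Euclid on (8, 1):
8 = 8*1 + 0
201⁻¹ ≡ 1 (mod 8), so k ≡ 1·7 ≡ 7 (mod 8).
x = 129 + 201·7 = 1536.

1536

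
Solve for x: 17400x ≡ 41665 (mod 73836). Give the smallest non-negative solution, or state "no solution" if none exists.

no solution

gcd(17400, 73836):
73836 = 4·17400 + 4236
17400 = 4·4236 + 456
4236 = 9·456 + 132
456 = 3·132 + 60
132 = 2·60 + 12
60 = 5·12 + 0
gcd = 12, but 12 ∤ 41665, so the congruence has no solution.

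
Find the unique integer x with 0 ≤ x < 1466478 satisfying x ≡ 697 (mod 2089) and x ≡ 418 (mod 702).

Write x = 697 + 2089·k. Then 2089·k ≡ 418 − 697 ≡ 423 (mod 702).
Need 2089⁻¹ mod 702. Extended Euclid on (702, 685):
702 = 1·685 + 17
685 = 40·17 + 5
17 = 3·5 + 2
5 = 2·2 + 1
2 = 2·1 + 0
Back-substitute:
1 = 5 − 2·2
1 = −2·17 + 7·5
1 = 7·685 − 282·17
1 = −282·702 + 289·685
2089⁻¹ ≡ 289 (mod 702), so k ≡ 289·423 ≡ 99 (mod 702).
x = 697 + 2089·99 = 207508.

207508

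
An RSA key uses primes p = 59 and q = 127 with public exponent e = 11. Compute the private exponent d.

5315

φ(n) = (p−1)(q−1) = 58·126 = 7308.
Need d with 11·d ≡ 1 (mod 7308). Apply the extended Euclidean algorithm:
7308 = 664*11 + 4
11 = 2*4 + 3
4 = 1*3 + 1
3 = 3*1 + 0
Back-substitute:
1 = 4 − 3
1 = −11 + 3·4
1 = 3·7308 − 1993·11
So 11·(-1993) ≡ 1 (mod 7308), hence d ≡ -1993 ≡ 5315 (mod 7308).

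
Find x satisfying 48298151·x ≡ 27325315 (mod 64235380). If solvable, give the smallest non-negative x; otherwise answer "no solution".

gcd(48298151, 64235380):
64235380 = 1×48298151 + 15937229
48298151 = 3×15937229 + 486464
15937229 = 32×486464 + 370381
486464 = 1×370381 + 116083
370381 = 3×116083 + 22132
116083 = 5×22132 + 5423
22132 = 4×5423 + 440
5423 = 12×440 + 143
440 = 3×143 + 11
143 = 13×11 + 0
gcd = 11, but 11 ∤ 27325315, so the congruence has no solution.

no solution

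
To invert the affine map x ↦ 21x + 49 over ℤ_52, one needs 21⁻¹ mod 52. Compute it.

5

Apply the Euclidean algorithm to 52 and 21:
52 = 2·21 + 10
21 = 2·10 + 1
10 = 10·1 + 0
gcd = 1, so the inverse exists. Back-substitute:
1 = 21 − 2·10
1 = −2·52 + 5·21
So 21·5 ≡ 1 (mod 52).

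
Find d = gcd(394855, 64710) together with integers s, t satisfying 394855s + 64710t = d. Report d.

Apply Euclid's algorithm to 394855 and 64710:
394855 = 6*64710 + 6595
64710 = 9*6595 + 5355
6595 = 1*5355 + 1240
5355 = 4*1240 + 395
1240 = 3*395 + 55
395 = 7*55 + 10
55 = 5*10 + 5
10 = 2*5 + 0
gcd(394855, 64710) = 5.
Back-substituting:
5 = 55 − 5·10
5 = −5·395 + 36·55
5 = 36·1240 − 113·395
5 = −113·5355 + 488·1240
5 = 488·6595 − 601·5355
5 = −601·64710 + 5897·6595
5 = 5897·394855 − 35983·64710
So 5 = (5897)·394855 + (-35983)·64710.

5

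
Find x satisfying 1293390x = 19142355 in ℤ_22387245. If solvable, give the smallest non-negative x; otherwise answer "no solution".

First find gcd(1293390, 22387245):
22387245 = 17×1293390 + 399615
1293390 = 3×399615 + 94545
399615 = 4×94545 + 21435
94545 = 4×21435 + 8805
21435 = 2×8805 + 3825
8805 = 2×3825 + 1155
3825 = 3×1155 + 360
1155 = 3×360 + 75
360 = 4×75 + 60
75 = 1×60 + 15
60 = 4×15 + 0
gcd = 15 and 15 | 19142355, so solutions exist. Divide through by 15: 86226x ≡ 1276157 (mod 1492483).
Now find 86226⁻¹ mod 1492483:
1492483 = 17·86226 + 26641
86226 = 3·26641 + 6303
26641 = 4·6303 + 1429
6303 = 4·1429 + 587
1429 = 2·587 + 255
587 = 2·255 + 77
255 = 3·77 + 24
77 = 3·24 + 5
24 = 4·5 + 4
5 = 1·4 + 1
4 = 4·1 + 0
Back-substitute:
1 = 5 − 4
1 = −24 + 5·5
1 = 5·77 − 16·24
1 = −16·255 + 53·77
1 = 53·587 − 122·255
1 = −122·1429 + 297·587
1 = 297·6303 − 1310·1429
1 = −1310·26641 + 5537·6303
1 = 5537·86226 − 17921·26641
1 = −17921·1492483 + 310194·86226
So 86226⁻¹ ≡ 310194 (mod 1492483).
Then x ≡ 310194·1276157 ≡ 500919 (mod 1492483); the smallest non-negative solution is x = 500919.

500919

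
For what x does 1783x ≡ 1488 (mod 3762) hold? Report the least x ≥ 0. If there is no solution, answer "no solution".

First find gcd(1783, 3762):
3762 = 2×1783 + 196
1783 = 9×196 + 19
196 = 10×19 + 6
19 = 3×6 + 1
6 = 6×1 + 0
gcd = 1, so a unique solution mod 3762 exists.
Back-substitute for the Bézout coefficients:
1 = 19 − 3·6
1 = −3·196 + 31·19
1 = 31·1783 − 282·196
1 = −282·3762 + 595·1783
So 1783·(595) ≡ 1 (mod 3762), giving 1783⁻¹ ≡ 595.
x ≡ 1783⁻¹·1488 ≡ 595·1488 ≡ 1290 (mod 3762).

1290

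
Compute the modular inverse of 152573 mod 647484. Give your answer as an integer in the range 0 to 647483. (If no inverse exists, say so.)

17357

gcd(647484, 152573) by repeated division:
647484 = 4×152573 + 37192
152573 = 4×37192 + 3805
37192 = 9×3805 + 2947
3805 = 1×2947 + 858
2947 = 3×858 + 373
858 = 2×373 + 112
373 = 3×112 + 37
112 = 3×37 + 1
37 = 37×1 + 0
gcd = 1, so the inverse exists. Back-substitute:
1 = 112 − 3·37
1 = −3·373 + 10·112
1 = 10·858 − 23·373
1 = −23·2947 + 79·858
1 = 79·3805 − 102·2947
1 = −102·37192 + 997·3805
1 = 997·152573 − 4090·37192
1 = −4090·647484 + 17357·152573
So 152573·17357 ≡ 1 (mod 647484).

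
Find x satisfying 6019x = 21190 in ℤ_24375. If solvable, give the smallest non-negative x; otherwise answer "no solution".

First find gcd(6019, 24375):
24375 = 4×6019 + 299
6019 = 20×299 + 39
299 = 7×39 + 26
39 = 1×26 + 13
26 = 2×13 + 0
gcd = 13 and 13 | 21190, so solutions exist. Divide through by 13: 463x ≡ 1630 (mod 1875).
Now find 463⁻¹ mod 1875:
1875 = 4×463 + 23
463 = 20×23 + 3
23 = 7×3 + 2
3 = 1×2 + 1
2 = 2×1 + 0
Back-substitute:
1 = 3 − 2
1 = −23 + 8·3
1 = 8·463 − 161·23
1 = −161·1875 + 652·463
So 463⁻¹ ≡ 652 (mod 1875).
Then x ≡ 652·1630 ≡ 1510 (mod 1875); the smallest non-negative solution is x = 1510.

1510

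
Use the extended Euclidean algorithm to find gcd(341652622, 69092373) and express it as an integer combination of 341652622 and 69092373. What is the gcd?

1

Apply Euclid's algorithm to 341652622 and 69092373:
341652622 = 4·69092373 + 65283130
69092373 = 1·65283130 + 3809243
65283130 = 17·3809243 + 525999
3809243 = 7·525999 + 127250
525999 = 4·127250 + 16999
127250 = 7·16999 + 8257
16999 = 2·8257 + 485
8257 = 17·485 + 12
485 = 40·12 + 5
12 = 2·5 + 2
5 = 2·2 + 1
2 = 2·1 + 0
gcd(341652622, 69092373) = 1.
Working backward:
1 = 5 − 2·2
1 = −2·12 + 5·5
1 = 5·485 − 202·12
1 = −202·8257 + 3439·485
1 = 3439·16999 − 7080·8257
1 = −7080·127250 + 52999·16999
1 = 52999·525999 − 219076·127250
1 = −219076·3809243 + 1586531·525999
1 = 1586531·65283130 − 27190103·3809243
1 = −27190103·69092373 + 28776634·65283130
1 = 28776634·341652622 − 142296639·69092373
So 1 = (28776634)·341652622 + (-142296639)·69092373.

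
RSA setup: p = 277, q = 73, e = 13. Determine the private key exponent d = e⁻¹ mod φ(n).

12229

φ(n) = (p−1)(q−1) = 276·72 = 19872.
Need d with 13·d ≡ 1 (mod 19872). Apply the extended Euclidean algorithm:
19872 = 1528*13 + 8
13 = 1*8 + 5
8 = 1*5 + 3
5 = 1*3 + 2
3 = 1*2 + 1
2 = 2*1 + 0
Back-substitute:
1 = 3 − 2
1 = −5 + 2·3
1 = 2·8 − 3·5
1 = −3·13 + 5·8
1 = 5·19872 − 7643·13
So 13·(-7643) ≡ 1 (mod 19872), hence d ≡ -7643 ≡ 12229 (mod 19872).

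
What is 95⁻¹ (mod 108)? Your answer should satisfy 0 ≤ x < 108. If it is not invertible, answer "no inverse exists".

Run Euclid on (108, 95):
108 = 1·95 + 13
95 = 7·13 + 4
13 = 3·4 + 1
4 = 4·1 + 0
The gcd is 1. Working backward:
1 = 13 − 3·4
1 = −3·95 + 22·13
1 = 22·108 − 25·95
Thus 95·(-25) ≡ 1 (mod 108); reducing, -25 mod 108 = 83.

83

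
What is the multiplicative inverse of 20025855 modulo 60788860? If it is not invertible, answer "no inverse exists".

no inverse exists

Compute gcd(20025855, 60788860):
60788860 = 3×20025855 + 711295
20025855 = 28×711295 + 109595
711295 = 6×109595 + 53725
109595 = 2×53725 + 2145
53725 = 25×2145 + 100
2145 = 21×100 + 45
100 = 2×45 + 10
45 = 4×10 + 5
10 = 2×5 + 0
Since gcd = 5 > 1, 20025855 is not a unit mod 60788860.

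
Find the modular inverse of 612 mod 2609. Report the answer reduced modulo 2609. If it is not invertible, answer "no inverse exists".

81

Apply the Euclidean algorithm to 2609 and 612:
2609 = 4·612 + 161
612 = 3·161 + 129
161 = 1·129 + 32
129 = 4·32 + 1
32 = 32·1 + 0
The gcd is 1. Working backward:
1 = 129 − 4·32
1 = −4·161 + 5·129
1 = 5·612 − 19·161
1 = −19·2609 + 81·612
So 612·81 ≡ 1 (mod 2609).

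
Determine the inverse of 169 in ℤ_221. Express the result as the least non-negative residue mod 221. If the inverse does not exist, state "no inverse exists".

no inverse exists

Euclidean algorithm on 221, 169:
221 = 1×169 + 52
169 = 3×52 + 13
52 = 4×13 + 0
The gcd is 13, not 1, hence no inverse exists.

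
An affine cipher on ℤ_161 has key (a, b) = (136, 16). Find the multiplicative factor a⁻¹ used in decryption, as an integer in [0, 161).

103

Run Euclid on (161, 136):
161 = 1*136 + 25
136 = 5*25 + 11
25 = 2*11 + 3
11 = 3*3 + 2
3 = 1*2 + 1
2 = 2*1 + 0
Since gcd(136, 161) = 1, back-substitute to write 1 as a combination:
1 = 3 − 2
1 = −11 + 4·3
1 = 4·25 − 9·11
1 = −9·136 + 49·25
1 = 49·161 − 58·136
Thus 136·(-58) ≡ 1 (mod 161); reducing, -58 mod 161 = 103.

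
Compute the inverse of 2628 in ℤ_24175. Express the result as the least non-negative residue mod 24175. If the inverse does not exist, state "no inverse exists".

Extended Euclidean algorithm:
24175 = 9*2628 + 523
2628 = 5*523 + 13
523 = 40*13 + 3
13 = 4*3 + 1
3 = 3*1 + 0
The gcd is 1. Working backward:
1 = 13 − 4·3
1 = −4·523 + 161·13
1 = 161·2628 − 809·523
1 = −809·24175 + 7442·2628
So 2628·7442 ≡ 1 (mod 24175).

7442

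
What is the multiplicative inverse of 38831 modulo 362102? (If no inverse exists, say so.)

no inverse exists

Euclidean algorithm on 362102, 38831:
362102 = 9×38831 + 12623
38831 = 3×12623 + 962
12623 = 13×962 + 117
962 = 8×117 + 26
117 = 4×26 + 13
26 = 2×13 + 0
The gcd is 13, not 1, hence no inverse exists.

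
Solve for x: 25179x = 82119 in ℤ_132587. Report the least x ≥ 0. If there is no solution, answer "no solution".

gcd(25179, 132587):
132587 = 5×25179 + 6692
25179 = 3×6692 + 5103
6692 = 1×5103 + 1589
5103 = 3×1589 + 336
1589 = 4×336 + 245
336 = 1×245 + 91
245 = 2×91 + 63
91 = 1×63 + 28
63 = 2×28 + 7
28 = 4×7 + 0
gcd = 7, but 7 ∤ 82119, so the congruence has no solution.

no solution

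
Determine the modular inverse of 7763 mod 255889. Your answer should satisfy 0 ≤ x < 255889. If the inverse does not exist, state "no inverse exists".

11471

Extended Euclidean algorithm:
255889 = 32·7763 + 7473
7763 = 1·7473 + 290
7473 = 25·290 + 223
290 = 1·223 + 67
223 = 3·67 + 22
67 = 3·22 + 1
22 = 22·1 + 0
Since gcd(7763, 255889) = 1, back-substitute to write 1 as a combination:
1 = 67 − 3·22
1 = −3·223 + 10·67
1 = 10·290 − 13·223
1 = −13·7473 + 335·290
1 = 335·7763 − 348·7473
1 = −348·255889 + 11471·7763
So 7763·11471 ≡ 1 (mod 255889).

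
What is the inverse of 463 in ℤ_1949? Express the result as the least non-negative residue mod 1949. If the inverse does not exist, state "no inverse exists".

gcd(1949, 463) by repeated division:
1949 = 4*463 + 97
463 = 4*97 + 75
97 = 1*75 + 22
75 = 3*22 + 9
22 = 2*9 + 4
9 = 2*4 + 1
4 = 4*1 + 0
The gcd is 1. Working backward:
1 = 9 − 2·4
1 = −2·22 + 5·9
1 = 5·75 − 17·22
1 = −17·97 + 22·75
1 = 22·463 − 105·97
1 = −105·1949 + 442·463
So 463·442 ≡ 1 (mod 1949).

442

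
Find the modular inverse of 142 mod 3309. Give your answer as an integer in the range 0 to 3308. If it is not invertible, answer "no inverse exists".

769

Run Euclid on (3309, 142):
3309 = 23×142 + 43
142 = 3×43 + 13
43 = 3×13 + 4
13 = 3×4 + 1
4 = 4×1 + 0
The gcd is 1. Working backward:
1 = 13 − 3·4
1 = −3·43 + 10·13
1 = 10·142 − 33·43
1 = −33·3309 + 769·142
So 142·769 ≡ 1 (mod 3309).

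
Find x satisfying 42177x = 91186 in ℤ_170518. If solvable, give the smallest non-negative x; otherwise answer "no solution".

First find gcd(42177, 170518):
170518 = 4·42177 + 1810
42177 = 23·1810 + 547
1810 = 3·547 + 169
547 = 3·169 + 40
169 = 4·40 + 9
40 = 4·9 + 4
9 = 2·4 + 1
4 = 4·1 + 0
gcd = 1, so a unique solution mod 170518 exists.
Back-substitute for the Bézout coefficients:
1 = 9 − 2·4
1 = −2·40 + 9·9
1 = 9·169 − 38·40
1 = −38·547 + 123·169
1 = 123·1810 − 407·547
1 = −407·42177 + 9484·1810
1 = 9484·170518 − 38343·42177
So 42177·(-38343) ≡ 1 (mod 170518), giving 42177⁻¹ ≡ 132175.
x ≡ 42177⁻¹·91186 ≡ 132175·91186 ≡ 126792 (mod 170518).

126792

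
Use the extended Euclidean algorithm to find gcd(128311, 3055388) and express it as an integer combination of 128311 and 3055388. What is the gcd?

1

Repeated division:
3055388 = 23×128311 + 104235
128311 = 1×104235 + 24076
104235 = 4×24076 + 7931
24076 = 3×7931 + 283
7931 = 28×283 + 7
283 = 40×7 + 3
7 = 2×3 + 1
3 = 3×1 + 0
gcd(128311, 3055388) = 1.
Working backward:
1 = 7 − 2·3
1 = −2·283 + 81·7
1 = 81·7931 − 2270·283
1 = −2270·24076 + 6891·7931
1 = 6891·104235 − 29834·24076
1 = −29834·128311 + 36725·104235
1 = 36725·3055388 − 874509·128311
So 1 = (36725)·3055388 + (-874509)·128311.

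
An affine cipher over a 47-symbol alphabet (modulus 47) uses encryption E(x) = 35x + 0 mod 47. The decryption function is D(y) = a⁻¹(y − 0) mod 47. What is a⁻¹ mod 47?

Extended Euclidean algorithm:
47 = 1×35 + 12
35 = 2×12 + 11
12 = 1×11 + 1
11 = 11×1 + 0
Since gcd(35, 47) = 1, back-substitute to write 1 as a combination:
1 = 12 − 11
1 = −35 + 3·12
1 = 3·47 − 4·35
Hence 35⁻¹ ≡ -4 ≡ 43 (mod 47).

43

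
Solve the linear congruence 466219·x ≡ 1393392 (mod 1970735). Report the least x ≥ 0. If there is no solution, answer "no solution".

First find gcd(466219, 1970735):
1970735 = 4×466219 + 105859
466219 = 4×105859 + 42783
105859 = 2×42783 + 20293
42783 = 2×20293 + 2197
20293 = 9×2197 + 520
2197 = 4×520 + 117
520 = 4×117 + 52
117 = 2×52 + 13
52 = 4×13 + 0
gcd = 13 and 13 | 1393392, so solutions exist. Divide through by 13: 35863x ≡ 107184 (mod 151595).
Now find 35863⁻¹ mod 151595:
151595 = 4·35863 + 8143
35863 = 4·8143 + 3291
8143 = 2·3291 + 1561
3291 = 2·1561 + 169
1561 = 9·169 + 40
169 = 4·40 + 9
40 = 4·9 + 4
9 = 2·4 + 1
4 = 4·1 + 0
Back-substitute:
1 = 9 − 2·4
1 = −2·40 + 9·9
1 = 9·169 − 38·40
1 = −38·1561 + 351·169
1 = 351·3291 − 740·1561
1 = −740·8143 + 1831·3291
1 = 1831·35863 − 8064·8143
1 = −8064·151595 + 34087·35863
So 35863⁻¹ ≡ 34087 (mod 151595).
Then x ≡ 34087·107184 ≡ 141508 (mod 151595); the smallest non-negative solution is x = 141508.

141508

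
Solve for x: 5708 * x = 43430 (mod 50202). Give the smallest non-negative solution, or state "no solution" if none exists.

First find gcd(5708, 50202):
50202 = 8×5708 + 4538
5708 = 1×4538 + 1170
4538 = 3×1170 + 1028
1170 = 1×1028 + 142
1028 = 7×142 + 34
142 = 4×34 + 6
34 = 5×6 + 4
6 = 1×4 + 2
4 = 2×2 + 0
gcd = 2 and 2 | 43430, so solutions exist. Divide through by 2: 2854x ≡ 21715 (mod 25101).
Now find 2854⁻¹ mod 25101:
25101 = 8*2854 + 2269
2854 = 1*2269 + 585
2269 = 3*585 + 514
585 = 1*514 + 71
514 = 7*71 + 17
71 = 4*17 + 3
17 = 5*3 + 2
3 = 1*2 + 1
2 = 2*1 + 0
Back-substitute:
1 = 3 − 2
1 = −17 + 6·3
1 = 6·71 − 25·17
1 = −25·514 + 181·71
1 = 181·585 − 206·514
1 = −206·2269 + 799·585
1 = 799·2854 − 1005·2269
1 = −1005·25101 + 8839·2854
So 2854⁻¹ ≡ 8839 (mod 25101).
Then x ≡ 8839·21715 ≡ 16639 (mod 25101); the smallest non-negative solution is x = 16639.

16639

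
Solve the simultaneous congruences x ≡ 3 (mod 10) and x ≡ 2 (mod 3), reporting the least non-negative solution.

Write x = 3 + 10·k. Then 10·k ≡ 2 − 3 ≡ 2 (mod 3).
Need 10⁻¹ mod 3. Extended Euclid on (3, 1):
3 = 3*1 + 0
10⁻¹ ≡ 1 (mod 3), so k ≡ 1·2 ≡ 2 (mod 3).
x = 3 + 10·2 = 23.

23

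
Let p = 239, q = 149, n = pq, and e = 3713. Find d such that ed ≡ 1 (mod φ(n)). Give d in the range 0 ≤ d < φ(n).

φ(n) = (p−1)(q−1) = 238·148 = 35224.
Need d with 3713·d ≡ 1 (mod 35224). Apply the extended Euclidean algorithm:
35224 = 9×3713 + 1807
3713 = 2×1807 + 99
1807 = 18×99 + 25
99 = 3×25 + 24
25 = 1×24 + 1
24 = 24×1 + 0
Back-substitute:
1 = 25 − 24
1 = −99 + 4·25
1 = 4·1807 − 73·99
1 = −73·3713 + 150·1807
1 = 150·35224 − 1423·3713
So 3713·(-1423) ≡ 1 (mod 35224), hence d ≡ -1423 ≡ 33801 (mod 35224).

33801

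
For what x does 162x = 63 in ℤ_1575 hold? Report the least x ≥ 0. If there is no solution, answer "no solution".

49

First find gcd(162, 1575):
1575 = 9×162 + 117
162 = 1×117 + 45
117 = 2×45 + 27
45 = 1×27 + 18
27 = 1×18 + 9
18 = 2×9 + 0
gcd = 9 and 9 | 63, so solutions exist. Divide through by 9: 18x ≡ 7 (mod 175).
Now find 18⁻¹ mod 175:
175 = 9*18 + 13
18 = 1*13 + 5
13 = 2*5 + 3
5 = 1*3 + 2
3 = 1*2 + 1
2 = 2*1 + 0
Back-substitute:
1 = 3 − 2
1 = −5 + 2·3
1 = 2·13 − 5·5
1 = −5·18 + 7·13
1 = 7·175 − 68·18
So 18·(-68) ≡ 1 (mod 175), i.e. 18⁻¹ ≡ 107.
Then x ≡ 107·7 ≡ 49 (mod 175); the smallest non-negative solution is x = 49.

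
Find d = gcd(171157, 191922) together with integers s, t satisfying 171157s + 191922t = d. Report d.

1

Euclidean algorithm:
191922 = 1*171157 + 20765
171157 = 8*20765 + 5037
20765 = 4*5037 + 617
5037 = 8*617 + 101
617 = 6*101 + 11
101 = 9*11 + 2
11 = 5*2 + 1
2 = 2*1 + 0
gcd(171157, 191922) = 1.
Back-substituting:
1 = 11 − 5·2
1 = −5·101 + 46·11
1 = 46·617 − 281·101
1 = −281·5037 + 2294·617
1 = 2294·20765 − 9457·5037
1 = −9457·171157 + 77950·20765
1 = 77950·191922 − 87407·171157
So 1 = (77950)·191922 + (-87407)·171157.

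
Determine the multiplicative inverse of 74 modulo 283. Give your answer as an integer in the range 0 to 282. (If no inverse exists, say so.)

218

Apply the Euclidean algorithm to 283 and 74:
283 = 3×74 + 61
74 = 1×61 + 13
61 = 4×13 + 9
13 = 1×9 + 4
9 = 2×4 + 1
4 = 4×1 + 0
The gcd is 1. Working backward:
1 = 9 − 2·4
1 = −2·13 + 3·9
1 = 3·61 − 14·13
1 = −14·74 + 17·61
1 = 17·283 − 65·74
Thus 74·(-65) ≡ 1 (mod 283); reducing, -65 mod 283 = 218.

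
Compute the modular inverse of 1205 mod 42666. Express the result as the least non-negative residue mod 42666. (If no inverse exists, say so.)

Extended Euclidean algorithm:
42666 = 35×1205 + 491
1205 = 2×491 + 223
491 = 2×223 + 45
223 = 4×45 + 43
45 = 1×43 + 2
43 = 21×2 + 1
2 = 2×1 + 0
Since gcd(1205, 42666) = 1, back-substitute to write 1 as a combination:
1 = 43 − 21·2
1 = −21·45 + 22·43
1 = 22·223 − 109·45
1 = −109·491 + 240·223
1 = 240·1205 − 589·491
1 = −589·42666 + 20855·1205
So 1205·20855 ≡ 1 (mod 42666).

20855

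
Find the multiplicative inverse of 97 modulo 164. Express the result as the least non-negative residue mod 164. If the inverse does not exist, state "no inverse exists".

Apply the Euclidean algorithm to 164 and 97:
164 = 1×97 + 67
97 = 1×67 + 30
67 = 2×30 + 7
30 = 4×7 + 2
7 = 3×2 + 1
2 = 2×1 + 0
Since gcd(97, 164) = 1, back-substitute to write 1 as a combination:
1 = 7 − 3·2
1 = −3·30 + 13·7
1 = 13·67 − 29·30
1 = −29·97 + 42·67
1 = 42·164 − 71·97
Thus 97·(-71) ≡ 1 (mod 164); reducing, -71 mod 164 = 93.

93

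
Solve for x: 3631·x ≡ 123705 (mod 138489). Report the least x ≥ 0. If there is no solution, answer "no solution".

80778

First find gcd(3631, 138489):
138489 = 38*3631 + 511
3631 = 7*511 + 54
511 = 9*54 + 25
54 = 2*25 + 4
25 = 6*4 + 1
4 = 4*1 + 0
gcd = 1, so a unique solution mod 138489 exists.
Back-substitute for the Bézout coefficients:
1 = 25 − 6·4
1 = −6·54 + 13·25
1 = 13·511 − 123·54
1 = −123·3631 + 874·511
1 = 874·138489 − 33335·3631
So 3631·(-33335) ≡ 1 (mod 138489), giving 3631⁻¹ ≡ 105154.
x ≡ 3631⁻¹·123705 ≡ 105154·123705 ≡ 80778 (mod 138489).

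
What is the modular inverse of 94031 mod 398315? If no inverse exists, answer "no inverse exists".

Apply the Euclidean algorithm to 398315 and 94031:
398315 = 4*94031 + 22191
94031 = 4*22191 + 5267
22191 = 4*5267 + 1123
5267 = 4*1123 + 775
1123 = 1*775 + 348
775 = 2*348 + 79
348 = 4*79 + 32
79 = 2*32 + 15
32 = 2*15 + 2
15 = 7*2 + 1
2 = 2*1 + 0
Since gcd(94031, 398315) = 1, back-substitute to write 1 as a combination:
1 = 15 − 7·2
1 = −7·32 + 15·15
1 = 15·79 − 37·32
1 = −37·348 + 163·79
1 = 163·775 − 363·348
1 = −363·1123 + 526·775
1 = 526·5267 − 2467·1123
1 = −2467·22191 + 10394·5267
1 = 10394·94031 − 44043·22191
1 = −44043·398315 + 186566·94031
So 94031·186566 ≡ 1 (mod 398315).

186566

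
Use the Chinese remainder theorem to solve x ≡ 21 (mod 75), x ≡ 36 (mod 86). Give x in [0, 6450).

5196

Write x = 21 + 75·k. Then 75·k ≡ 36 − 21 ≡ 15 (mod 86).
Need 75⁻¹ mod 86. Extended Euclid on (86, 75):
86 = 1×75 + 11
75 = 6×11 + 9
11 = 1×9 + 2
9 = 4×2 + 1
2 = 2×1 + 0
Back-substitute:
1 = 9 − 4·2
1 = −4·11 + 5·9
1 = 5·75 − 34·11
1 = −34·86 + 39·75
75⁻¹ ≡ 39 (mod 86), so k ≡ 39·15 ≡ 69 (mod 86).
x = 21 + 75·69 = 5196.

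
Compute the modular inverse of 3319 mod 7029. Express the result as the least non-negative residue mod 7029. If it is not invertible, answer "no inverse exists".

gcd(7029, 3319) by repeated division:
7029 = 2*3319 + 391
3319 = 8*391 + 191
391 = 2*191 + 9
191 = 21*9 + 2
9 = 4*2 + 1
2 = 2*1 + 0
gcd = 1, so the inverse exists. Back-substitute:
1 = 9 − 4·2
1 = −4·191 + 85·9
1 = 85·391 − 174·191
1 = −174·3319 + 1477·391
1 = 1477·7029 − 3128·3319
Hence 3319⁻¹ ≡ -3128 ≡ 3901 (mod 7029).

3901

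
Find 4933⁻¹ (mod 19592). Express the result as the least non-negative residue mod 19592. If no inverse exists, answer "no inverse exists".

17213

Extended Euclidean algorithm:
19592 = 3*4933 + 4793
4933 = 1*4793 + 140
4793 = 34*140 + 33
140 = 4*33 + 8
33 = 4*8 + 1
8 = 8*1 + 0
gcd = 1, so the inverse exists. Back-substitute:
1 = 33 − 4·8
1 = −4·140 + 17·33
1 = 17·4793 − 582·140
1 = −582·4933 + 599·4793
1 = 599·19592 − 2379·4933
Hence 4933⁻¹ ≡ -2379 ≡ 17213 (mod 19592).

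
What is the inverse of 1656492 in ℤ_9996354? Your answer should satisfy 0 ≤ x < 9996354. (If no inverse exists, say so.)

no inverse exists

Euclidean algorithm on 9996354, 1656492:
9996354 = 6·1656492 + 57402
1656492 = 28·57402 + 49236
57402 = 1·49236 + 8166
49236 = 6·8166 + 240
8166 = 34·240 + 6
240 = 40·6 + 0
The gcd is 6, not 1, hence no inverse exists.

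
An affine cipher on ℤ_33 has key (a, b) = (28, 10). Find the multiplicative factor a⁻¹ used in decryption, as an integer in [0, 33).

13

Extended Euclidean algorithm:
33 = 1*28 + 5
28 = 5*5 + 3
5 = 1*3 + 2
3 = 1*2 + 1
2 = 2*1 + 0
The gcd is 1. Working backward:
1 = 3 − 2
1 = −5 + 2·3
1 = 2·28 − 11·5
1 = −11·33 + 13·28
So 28·13 ≡ 1 (mod 33).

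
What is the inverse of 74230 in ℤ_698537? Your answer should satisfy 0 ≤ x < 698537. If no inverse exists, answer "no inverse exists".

gcd(698537, 74230) by repeated division:
698537 = 9*74230 + 30467
74230 = 2*30467 + 13296
30467 = 2*13296 + 3875
13296 = 3*3875 + 1671
3875 = 2*1671 + 533
1671 = 3*533 + 72
533 = 7*72 + 29
72 = 2*29 + 14
29 = 2*14 + 1
14 = 14*1 + 0
gcd = 1, so the inverse exists. Back-substitute:
1 = 29 − 2·14
1 = −2·72 + 5·29
1 = 5·533 − 37·72
1 = −37·1671 + 116·533
1 = 116·3875 − 269·1671
1 = −269·13296 + 923·3875
1 = 923·30467 − 2115·13296
1 = −2115·74230 + 5153·30467
1 = 5153·698537 − 48492·74230
Hence 74230⁻¹ ≡ -48492 ≡ 650045 (mod 698537).

650045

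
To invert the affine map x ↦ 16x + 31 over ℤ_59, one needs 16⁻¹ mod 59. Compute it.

gcd(59, 16) by repeated division:
59 = 3·16 + 11
16 = 1·11 + 5
11 = 2·5 + 1
5 = 5·1 + 0
Since gcd(16, 59) = 1, back-substitute to write 1 as a combination:
1 = 11 − 2·5
1 = −2·16 + 3·11
1 = 3·59 − 11·16
Hence 16⁻¹ ≡ -11 ≡ 48 (mod 59).

48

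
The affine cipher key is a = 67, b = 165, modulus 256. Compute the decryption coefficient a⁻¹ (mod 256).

107

Apply the Euclidean algorithm to 256 and 67:
256 = 3·67 + 55
67 = 1·55 + 12
55 = 4·12 + 7
12 = 1·7 + 5
7 = 1·5 + 2
5 = 2·2 + 1
2 = 2·1 + 0
The gcd is 1. Working backward:
1 = 5 − 2·2
1 = −2·7 + 3·5
1 = 3·12 − 5·7
1 = −5·55 + 23·12
1 = 23·67 − 28·55
1 = −28·256 + 107·67
So 67·107 ≡ 1 (mod 256).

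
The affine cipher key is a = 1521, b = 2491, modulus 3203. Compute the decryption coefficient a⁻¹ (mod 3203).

Run Euclid on (3203, 1521):
3203 = 2*1521 + 161
1521 = 9*161 + 72
161 = 2*72 + 17
72 = 4*17 + 4
17 = 4*4 + 1
4 = 4*1 + 0
gcd = 1, so the inverse exists. Back-substitute:
1 = 17 − 4·4
1 = −4·72 + 17·17
1 = 17·161 − 38·72
1 = −38·1521 + 359·161
1 = 359·3203 − 756·1521
Hence 1521⁻¹ ≡ -756 ≡ 2447 (mod 3203).

2447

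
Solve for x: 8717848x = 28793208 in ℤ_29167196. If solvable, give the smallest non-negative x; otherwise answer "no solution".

910753

First find gcd(8717848, 29167196):
29167196 = 3×8717848 + 3013652
8717848 = 2×3013652 + 2690544
3013652 = 1×2690544 + 323108
2690544 = 8×323108 + 105680
323108 = 3×105680 + 6068
105680 = 17×6068 + 2524
6068 = 2×2524 + 1020
2524 = 2×1020 + 484
1020 = 2×484 + 52
484 = 9×52 + 16
52 = 3×16 + 4
16 = 4×4 + 0
gcd = 4 and 4 | 28793208, so solutions exist. Divide through by 4: 2179462x ≡ 7198302 (mod 7291799).
Now find 2179462⁻¹ mod 7291799:
7291799 = 3·2179462 + 753413
2179462 = 2·753413 + 672636
753413 = 1·672636 + 80777
672636 = 8·80777 + 26420
80777 = 3·26420 + 1517
26420 = 17·1517 + 631
1517 = 2·631 + 255
631 = 2·255 + 121
255 = 2·121 + 13
121 = 9·13 + 4
13 = 3·4 + 1
4 = 4·1 + 0
Back-substitute:
1 = 13 − 3·4
1 = −3·121 + 28·13
1 = 28·255 − 59·121
1 = −59·631 + 146·255
1 = 146·1517 − 351·631
1 = −351·26420 + 6113·1517
1 = 6113·80777 − 18690·26420
1 = −18690·672636 + 155633·80777
1 = 155633·753413 − 174323·672636
1 = −174323·2179462 + 504279·753413
1 = 504279·7291799 − 1687160·2179462
So 2179462·(-1687160) ≡ 1 (mod 7291799), i.e. 2179462⁻¹ ≡ 5604639.
Then x ≡ 5604639·7198302 ≡ 910753 (mod 7291799); the smallest non-negative solution is x = 910753.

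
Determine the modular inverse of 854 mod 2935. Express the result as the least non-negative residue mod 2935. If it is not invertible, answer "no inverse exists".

299

gcd(2935, 854) by repeated division:
2935 = 3·854 + 373
854 = 2·373 + 108
373 = 3·108 + 49
108 = 2·49 + 10
49 = 4·10 + 9
10 = 1·9 + 1
9 = 9·1 + 0
gcd = 1, so the inverse exists. Back-substitute:
1 = 10 − 9
1 = −49 + 5·10
1 = 5·108 − 11·49
1 = −11·373 + 38·108
1 = 38·854 − 87·373
1 = −87·2935 + 299·854
So 854·299 ≡ 1 (mod 2935).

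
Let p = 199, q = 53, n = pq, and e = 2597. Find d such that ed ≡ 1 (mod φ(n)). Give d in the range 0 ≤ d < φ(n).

φ(n) = (p−1)(q−1) = 198·52 = 10296.
Need d with 2597·d ≡ 1 (mod 10296). Apply the extended Euclidean algorithm:
10296 = 3*2597 + 2505
2597 = 1*2505 + 92
2505 = 27*92 + 21
92 = 4*21 + 8
21 = 2*8 + 5
8 = 1*5 + 3
5 = 1*3 + 2
3 = 1*2 + 1
2 = 2*1 + 0
Back-substitute:
1 = 3 − 2
1 = −5 + 2·3
1 = 2·8 − 3·5
1 = −3·21 + 8·8
1 = 8·92 − 35·21
1 = −35·2505 + 953·92
1 = 953·2597 − 988·2505
1 = −988·10296 + 3917·2597
So 2597·3917 ≡ 1 (mod 10296), hence d = 3917.

3917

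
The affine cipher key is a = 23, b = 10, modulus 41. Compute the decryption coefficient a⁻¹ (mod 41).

25

gcd(41, 23) by repeated division:
41 = 1×23 + 18
23 = 1×18 + 5
18 = 3×5 + 3
5 = 1×3 + 2
3 = 1×2 + 1
2 = 2×1 + 0
Since gcd(23, 41) = 1, back-substitute to write 1 as a combination:
1 = 3 − 2
1 = −5 + 2·3
1 = 2·18 − 7·5
1 = −7·23 + 9·18
1 = 9·41 − 16·23
So 23·(-16) ≡ 1 (mod 41), and -16 ≡ 25 (mod 41).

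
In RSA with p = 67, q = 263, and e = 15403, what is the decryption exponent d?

10399

φ(n) = (p−1)(q−1) = 66·262 = 17292.
Need d with 15403·d ≡ 1 (mod 17292). Apply the extended Euclidean algorithm:
17292 = 1×15403 + 1889
15403 = 8×1889 + 291
1889 = 6×291 + 143
291 = 2×143 + 5
143 = 28×5 + 3
5 = 1×3 + 2
3 = 1×2 + 1
2 = 2×1 + 0
Back-substitute:
1 = 3 − 2
1 = −5 + 2·3
1 = 2·143 − 57·5
1 = −57·291 + 116·143
1 = 116·1889 − 753·291
1 = −753·15403 + 6140·1889
1 = 6140·17292 − 6893·15403
So 15403·(-6893) ≡ 1 (mod 17292), hence d ≡ -6893 ≡ 10399 (mod 17292).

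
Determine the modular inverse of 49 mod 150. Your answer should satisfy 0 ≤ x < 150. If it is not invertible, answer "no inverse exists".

Apply the Euclidean algorithm to 150 and 49:
150 = 3*49 + 3
49 = 16*3 + 1
3 = 3*1 + 0
gcd = 1, so the inverse exists. Back-substitute:
1 = 49 − 16·3
1 = −16·150 + 49·49
So 49·49 ≡ 1 (mod 150).

49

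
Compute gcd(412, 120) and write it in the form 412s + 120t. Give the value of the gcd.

4

Repeated division:
412 = 3×120 + 52
120 = 2×52 + 16
52 = 3×16 + 4
16 = 4×4 + 0
gcd(412, 120) = 4.
Express as a combination:
4 = 52 − 3·16
4 = −3·120 + 7·52
4 = 7·412 − 24·120
So 4 = (7)·412 + (-24)·120.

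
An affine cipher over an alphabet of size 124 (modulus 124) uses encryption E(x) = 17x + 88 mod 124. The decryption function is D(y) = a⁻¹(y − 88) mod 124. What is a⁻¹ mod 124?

73

Apply the Euclidean algorithm to 124 and 17:
124 = 7*17 + 5
17 = 3*5 + 2
5 = 2*2 + 1
2 = 2*1 + 0
The gcd is 1. Working backward:
1 = 5 − 2·2
1 = −2·17 + 7·5
1 = 7·124 − 51·17
Hence 17⁻¹ ≡ -51 ≡ 73 (mod 124).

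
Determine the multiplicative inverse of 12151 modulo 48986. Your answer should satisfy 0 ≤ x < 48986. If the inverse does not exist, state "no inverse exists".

Extended Euclidean algorithm:
48986 = 4·12151 + 382
12151 = 31·382 + 309
382 = 1·309 + 73
309 = 4·73 + 17
73 = 4·17 + 5
17 = 3·5 + 2
5 = 2·2 + 1
2 = 2·1 + 0
Since gcd(12151, 48986) = 1, back-substitute to write 1 as a combination:
1 = 5 − 2·2
1 = −2·17 + 7·5
1 = 7·73 − 30·17
1 = −30·309 + 127·73
1 = 127·382 − 157·309
1 = −157·12151 + 4994·382
1 = 4994·48986 − 20133·12151
Hence 12151⁻¹ ≡ -20133 ≡ 28853 (mod 48986).

28853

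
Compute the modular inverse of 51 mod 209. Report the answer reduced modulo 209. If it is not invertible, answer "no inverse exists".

Apply the Euclidean algorithm to 209 and 51:
209 = 4×51 + 5
51 = 10×5 + 1
5 = 5×1 + 0
The gcd is 1. Working backward:
1 = 51 − 10·5
1 = −10·209 + 41·51
So 51·41 ≡ 1 (mod 209).

41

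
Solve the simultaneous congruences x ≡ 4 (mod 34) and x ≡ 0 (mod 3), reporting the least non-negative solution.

Write x = 4 + 34·k. Then 34·k ≡ 0 − 4 ≡ 2 (mod 3).
Need 34⁻¹ mod 3. Extended Euclid on (3, 1):
3 = 3*1 + 0
34⁻¹ ≡ 1 (mod 3), so k ≡ 1·2 ≡ 2 (mod 3).
x = 4 + 34·2 = 72.

72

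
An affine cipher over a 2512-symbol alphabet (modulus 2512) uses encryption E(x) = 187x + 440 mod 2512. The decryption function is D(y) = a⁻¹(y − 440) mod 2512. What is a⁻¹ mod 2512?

403

Run Euclid on (2512, 187):
2512 = 13·187 + 81
187 = 2·81 + 25
81 = 3·25 + 6
25 = 4·6 + 1
6 = 6·1 + 0
gcd = 1, so the inverse exists. Back-substitute:
1 = 25 − 4·6
1 = −4·81 + 13·25
1 = 13·187 − 30·81
1 = −30·2512 + 403·187
So 187·403 ≡ 1 (mod 2512).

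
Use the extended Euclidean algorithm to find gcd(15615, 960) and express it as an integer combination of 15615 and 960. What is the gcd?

15

Apply Euclid's algorithm to 15615 and 960:
15615 = 16×960 + 255
960 = 3×255 + 195
255 = 1×195 + 60
195 = 3×60 + 15
60 = 4×15 + 0
gcd(15615, 960) = 15.
Express as a combination:
15 = 195 − 3·60
15 = −3·255 + 4·195
15 = 4·960 − 15·255
15 = −15·15615 + 244·960
So 15 = (-15)·15615 + (244)·960.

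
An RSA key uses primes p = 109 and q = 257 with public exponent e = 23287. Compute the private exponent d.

20167

φ(n) = (p−1)(q−1) = 108·256 = 27648.
Need d with 23287·d ≡ 1 (mod 27648). Apply the extended Euclidean algorithm:
27648 = 1×23287 + 4361
23287 = 5×4361 + 1482
4361 = 2×1482 + 1397
1482 = 1×1397 + 85
1397 = 16×85 + 37
85 = 2×37 + 11
37 = 3×11 + 4
11 = 2×4 + 3
4 = 1×3 + 1
3 = 3×1 + 0
Back-substitute:
1 = 4 − 3
1 = −11 + 3·4
1 = 3·37 − 10·11
1 = −10·85 + 23·37
1 = 23·1397 − 378·85
1 = −378·1482 + 401·1397
1 = 401·4361 − 1180·1482
1 = −1180·23287 + 6301·4361
1 = 6301·27648 − 7481·23287
So 23287·(-7481) ≡ 1 (mod 27648), hence d ≡ -7481 ≡ 20167 (mod 27648).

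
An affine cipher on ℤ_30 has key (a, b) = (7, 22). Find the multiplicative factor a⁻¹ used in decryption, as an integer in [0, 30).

gcd(30, 7) by repeated division:
30 = 4×7 + 2
7 = 3×2 + 1
2 = 2×1 + 0
gcd = 1, so the inverse exists. Back-substitute:
1 = 7 − 3·2
1 = −3·30 + 13·7
So 7·13 ≡ 1 (mod 30).

13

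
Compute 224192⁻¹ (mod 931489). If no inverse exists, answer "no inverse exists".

548173

gcd(931489, 224192) by repeated division:
931489 = 4×224192 + 34721
224192 = 6×34721 + 15866
34721 = 2×15866 + 2989
15866 = 5×2989 + 921
2989 = 3×921 + 226
921 = 4×226 + 17
226 = 13×17 + 5
17 = 3×5 + 2
5 = 2×2 + 1
2 = 2×1 + 0
The gcd is 1. Working backward:
1 = 5 − 2·2
1 = −2·17 + 7·5
1 = 7·226 − 93·17
1 = −93·921 + 379·226
1 = 379·2989 − 1230·921
1 = −1230·15866 + 6529·2989
1 = 6529·34721 − 14288·15866
1 = −14288·224192 + 92257·34721
1 = 92257·931489 − 383316·224192
So 224192·(-383316) ≡ 1 (mod 931489), and -383316 ≡ 548173 (mod 931489).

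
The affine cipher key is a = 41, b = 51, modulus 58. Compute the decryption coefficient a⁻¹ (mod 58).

17

Run Euclid on (58, 41):
58 = 1·41 + 17
41 = 2·17 + 7
17 = 2·7 + 3
7 = 2·3 + 1
3 = 3·1 + 0
The gcd is 1. Working backward:
1 = 7 − 2·3
1 = −2·17 + 5·7
1 = 5·41 − 12·17
1 = −12·58 + 17·41
So 41·17 ≡ 1 (mod 58).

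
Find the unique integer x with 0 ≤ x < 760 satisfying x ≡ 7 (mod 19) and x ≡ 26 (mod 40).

26

Write x = 7 + 19·k. Then 19·k ≡ 26 − 7 ≡ 19 (mod 40).
Need 19⁻¹ mod 40. Extended Euclid on (40, 19):
40 = 2*19 + 2
19 = 9*2 + 1
2 = 2*1 + 0
Back-substitute:
1 = 19 − 9·2
1 = −9·40 + 19·19
19⁻¹ ≡ 19 (mod 40), so k ≡ 19·19 ≡ 1 (mod 40).
x = 7 + 19·1 = 26.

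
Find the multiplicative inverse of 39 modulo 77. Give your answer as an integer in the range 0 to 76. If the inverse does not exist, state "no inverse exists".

Run Euclid on (77, 39):
77 = 1·39 + 38
39 = 1·38 + 1
38 = 38·1 + 0
Since gcd(39, 77) = 1, back-substitute to write 1 as a combination:
1 = 39 − 38
1 = −77 + 2·39
So 39·2 ≡ 1 (mod 77).

2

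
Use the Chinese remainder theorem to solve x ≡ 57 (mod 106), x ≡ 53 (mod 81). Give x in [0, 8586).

3131

Write x = 57 + 106·k. Then 106·k ≡ 53 − 57 ≡ 77 (mod 81).
Need 106⁻¹ mod 81. Extended Euclid on (81, 25):
81 = 3×25 + 6
25 = 4×6 + 1
6 = 6×1 + 0
Back-substitute:
1 = 25 − 4·6
1 = −4·81 + 13·25
106⁻¹ ≡ 13 (mod 81), so k ≡ 13·77 ≡ 29 (mod 81).
x = 57 + 106·29 = 3131.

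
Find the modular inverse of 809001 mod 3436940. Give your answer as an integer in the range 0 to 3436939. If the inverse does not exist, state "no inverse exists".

gcd(3436940, 809001) by repeated division:
3436940 = 4·809001 + 200936
809001 = 4·200936 + 5257
200936 = 38·5257 + 1170
5257 = 4·1170 + 577
1170 = 2·577 + 16
577 = 36·16 + 1
16 = 16·1 + 0
The gcd is 1. Working backward:
1 = 577 − 36·16
1 = −36·1170 + 73·577
1 = 73·5257 − 328·1170
1 = −328·200936 + 12537·5257
1 = 12537·809001 − 50476·200936
1 = −50476·3436940 + 214441·809001
So 809001·214441 ≡ 1 (mod 3436940).

214441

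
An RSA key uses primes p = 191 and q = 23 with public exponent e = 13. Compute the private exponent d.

3537

φ(n) = (p−1)(q−1) = 190·22 = 4180.
Need d with 13·d ≡ 1 (mod 4180). Apply the extended Euclidean algorithm:
4180 = 321*13 + 7
13 = 1*7 + 6
7 = 1*6 + 1
6 = 6*1 + 0
Back-substitute:
1 = 7 − 6
1 = −13 + 2·7
1 = 2·4180 − 643·13
So 13·(-643) ≡ 1 (mod 4180), hence d ≡ -643 ≡ 3537 (mod 4180).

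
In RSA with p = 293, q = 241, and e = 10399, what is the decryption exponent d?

42079

φ(n) = (p−1)(q−1) = 292·240 = 70080.
Need d with 10399·d ≡ 1 (mod 70080). Apply the extended Euclidean algorithm:
70080 = 6*10399 + 7686
10399 = 1*7686 + 2713
7686 = 2*2713 + 2260
2713 = 1*2260 + 453
2260 = 4*453 + 448
453 = 1*448 + 5
448 = 89*5 + 3
5 = 1*3 + 2
3 = 1*2 + 1
2 = 2*1 + 0
Back-substitute:
1 = 3 − 2
1 = −5 + 2·3
1 = 2·448 − 179·5
1 = −179·453 + 181·448
1 = 181·2260 − 903·453
1 = −903·2713 + 1084·2260
1 = 1084·7686 − 3071·2713
1 = −3071·10399 + 4155·7686
1 = 4155·70080 − 28001·10399
So 10399·(-28001) ≡ 1 (mod 70080), hence d ≡ -28001 ≡ 42079 (mod 70080).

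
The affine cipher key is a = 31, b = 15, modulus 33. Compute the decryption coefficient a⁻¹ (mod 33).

gcd(33, 31) by repeated division:
33 = 1·31 + 2
31 = 15·2 + 1
2 = 2·1 + 0
The gcd is 1. Working backward:
1 = 31 − 15·2
1 = −15·33 + 16·31
So 31·16 ≡ 1 (mod 33).

16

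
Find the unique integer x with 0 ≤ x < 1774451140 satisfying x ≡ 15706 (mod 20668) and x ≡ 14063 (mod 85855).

1074317678

Write x = 15706 + 20668·k. Then 20668·k ≡ 14063 − 15706 ≡ 84212 (mod 85855).
Need 20668⁻¹ mod 85855. Extended Euclid on (85855, 20668):
85855 = 4·20668 + 3183
20668 = 6·3183 + 1570
3183 = 2·1570 + 43
1570 = 36·43 + 22
43 = 1·22 + 21
22 = 1·21 + 1
21 = 21·1 + 0
Back-substitute:
1 = 22 − 21
1 = −43 + 2·22
1 = 2·1570 − 73·43
1 = −73·3183 + 148·1570
1 = 148·20668 − 961·3183
1 = −961·85855 + 3992·20668
20668⁻¹ ≡ 3992 (mod 85855), so k ≡ 3992·84212 ≡ 51979 (mod 85855).
x = 15706 + 20668·51979 = 1074317678.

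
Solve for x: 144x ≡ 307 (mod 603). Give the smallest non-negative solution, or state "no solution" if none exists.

gcd(144, 603):
603 = 4×144 + 27
144 = 5×27 + 9
27 = 3×9 + 0
gcd = 9, but 9 ∤ 307, so the congruence has no solution.

no solution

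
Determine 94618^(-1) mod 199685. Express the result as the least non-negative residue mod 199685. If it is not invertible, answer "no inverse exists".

60217

Run Euclid on (199685, 94618):
199685 = 2·94618 + 10449
94618 = 9·10449 + 577
10449 = 18·577 + 63
577 = 9·63 + 10
63 = 6·10 + 3
10 = 3·3 + 1
3 = 3·1 + 0
gcd = 1, so the inverse exists. Back-substitute:
1 = 10 − 3·3
1 = −3·63 + 19·10
1 = 19·577 − 174·63
1 = −174·10449 + 3151·577
1 = 3151·94618 − 28533·10449
1 = −28533·199685 + 60217·94618
So 94618·60217 ≡ 1 (mod 199685).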